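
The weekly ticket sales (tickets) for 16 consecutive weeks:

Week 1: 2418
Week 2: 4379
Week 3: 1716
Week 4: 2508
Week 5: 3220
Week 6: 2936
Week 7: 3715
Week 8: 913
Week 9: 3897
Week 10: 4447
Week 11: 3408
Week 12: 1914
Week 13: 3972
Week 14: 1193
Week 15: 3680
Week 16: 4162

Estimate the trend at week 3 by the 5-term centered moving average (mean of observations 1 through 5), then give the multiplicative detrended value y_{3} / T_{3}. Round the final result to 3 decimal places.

0.602

Trend T_3 = (2418 + 4379 + 1716 + 2508 + 3220) / 5 = 14241/5 = 2848.20000
Ratio to trend: 1716 / 2848.20000 = 0.602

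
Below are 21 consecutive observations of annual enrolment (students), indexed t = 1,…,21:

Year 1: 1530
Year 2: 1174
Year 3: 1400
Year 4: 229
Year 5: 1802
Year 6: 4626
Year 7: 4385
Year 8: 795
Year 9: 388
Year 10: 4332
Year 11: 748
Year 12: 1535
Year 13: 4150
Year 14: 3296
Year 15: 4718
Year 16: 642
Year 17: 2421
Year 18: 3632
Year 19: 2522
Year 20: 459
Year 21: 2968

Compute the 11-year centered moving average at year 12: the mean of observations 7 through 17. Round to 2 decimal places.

2491.82

Sum of periods 7–17: 4385 + 795 + 388 + 4332 + 748 + 1535 + 4150 + 3296 + 4718 + 642 + 2421 = 27410
Divide by 11: 27410 / 11 = 2491.82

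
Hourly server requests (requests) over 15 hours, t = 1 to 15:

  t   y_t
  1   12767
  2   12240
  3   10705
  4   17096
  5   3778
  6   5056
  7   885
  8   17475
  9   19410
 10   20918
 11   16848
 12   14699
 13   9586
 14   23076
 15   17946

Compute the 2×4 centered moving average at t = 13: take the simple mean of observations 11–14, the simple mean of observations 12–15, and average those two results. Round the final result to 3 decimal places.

16189.500

Sum over 11–14: 16848 + 14699 + 9586 + 23076 = 64209
Sum over 12–15: 14699 + 9586 + 23076 + 17946 = 65307
CMA at t=13 = (64209 + 65307) / (2·4) = 129516 / 8 = 16189.500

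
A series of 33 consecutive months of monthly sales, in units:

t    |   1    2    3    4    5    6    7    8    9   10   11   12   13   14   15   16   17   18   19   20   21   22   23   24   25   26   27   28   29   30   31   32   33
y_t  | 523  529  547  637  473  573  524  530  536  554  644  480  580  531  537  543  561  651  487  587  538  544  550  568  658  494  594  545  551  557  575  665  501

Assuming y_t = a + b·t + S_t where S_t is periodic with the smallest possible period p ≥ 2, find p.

7

First differences y_{t+1} − y_t: 6, 18, 90, -164, 100, -49, 6, 6, 18, 90, -164, 100, -49, 6, 6, 18, …
The difference pattern repeats every 7 terms and not for any smaller step, so p = 7.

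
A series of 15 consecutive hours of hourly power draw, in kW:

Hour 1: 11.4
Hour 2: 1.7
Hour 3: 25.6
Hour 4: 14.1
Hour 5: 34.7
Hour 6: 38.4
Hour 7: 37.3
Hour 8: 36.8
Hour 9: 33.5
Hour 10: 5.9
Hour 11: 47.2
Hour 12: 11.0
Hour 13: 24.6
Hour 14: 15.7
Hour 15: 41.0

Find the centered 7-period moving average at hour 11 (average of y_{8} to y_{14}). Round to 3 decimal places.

24.957

Sum of periods 8–14: 36.8 + 33.5 + 5.9 + 47.2 + 11.0 + 24.6 + 15.7 = 174.7
Divide by 7: 174.7 / 7 = 24.957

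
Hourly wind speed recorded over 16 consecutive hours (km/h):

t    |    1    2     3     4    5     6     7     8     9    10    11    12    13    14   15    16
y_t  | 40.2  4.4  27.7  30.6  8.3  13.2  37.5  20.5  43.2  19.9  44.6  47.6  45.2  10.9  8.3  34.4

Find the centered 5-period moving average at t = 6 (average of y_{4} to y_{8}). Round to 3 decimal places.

Sum of periods 4–8: 30.6 + 8.3 + 13.2 + 37.5 + 20.5 = 110.1
Divide by 5: 110.1 / 5 = 22.020

22.020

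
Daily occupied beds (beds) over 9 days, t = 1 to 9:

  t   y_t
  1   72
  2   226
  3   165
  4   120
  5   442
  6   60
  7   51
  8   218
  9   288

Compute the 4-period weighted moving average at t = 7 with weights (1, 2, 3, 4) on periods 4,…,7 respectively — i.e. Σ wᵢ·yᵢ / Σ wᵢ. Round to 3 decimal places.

138.800

Weighted sum: 1·120 + 2·442 + 3·60 + 4·51 = 120 + 884 + 180 + 204 = 1388
Weight total: 1 + 2 + 3 + 4 = 10
WMA = 1388 / 10 = 138.800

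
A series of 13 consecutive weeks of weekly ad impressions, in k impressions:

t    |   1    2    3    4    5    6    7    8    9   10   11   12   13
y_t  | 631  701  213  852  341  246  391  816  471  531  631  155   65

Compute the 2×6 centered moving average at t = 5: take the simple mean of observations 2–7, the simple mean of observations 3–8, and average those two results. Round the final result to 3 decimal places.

466.917

Sum over 2–7: 701 + 213 + 852 + 341 + 246 + 391 = 2744
Sum over 3–8: 213 + 852 + 341 + 246 + 391 + 816 = 2859
CMA at t=5 = (2744 + 2859) / (2·6) = 5603 / 12 = 466.917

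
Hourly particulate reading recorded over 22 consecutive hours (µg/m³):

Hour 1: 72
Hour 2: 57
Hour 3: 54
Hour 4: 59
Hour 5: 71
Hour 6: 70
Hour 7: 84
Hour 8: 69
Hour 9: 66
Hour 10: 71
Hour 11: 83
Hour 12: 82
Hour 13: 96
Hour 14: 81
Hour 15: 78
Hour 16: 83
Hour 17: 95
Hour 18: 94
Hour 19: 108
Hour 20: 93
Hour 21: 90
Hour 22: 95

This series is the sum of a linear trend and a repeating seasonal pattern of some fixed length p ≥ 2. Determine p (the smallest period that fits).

6

First differences y_{t+1} − y_t: -15, -3, 5, 12, -1, 14, -15, -3, 5, 12, -1, 14, -15, -3, …
The difference pattern repeats every 6 terms and not for any smaller step, so p = 6.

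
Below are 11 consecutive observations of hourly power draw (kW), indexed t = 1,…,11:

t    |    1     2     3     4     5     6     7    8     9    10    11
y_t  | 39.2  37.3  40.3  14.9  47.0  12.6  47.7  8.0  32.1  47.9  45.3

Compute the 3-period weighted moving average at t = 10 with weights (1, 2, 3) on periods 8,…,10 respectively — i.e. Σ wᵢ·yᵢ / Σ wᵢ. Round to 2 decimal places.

35.98

Weighted sum: 1·8.0 + 2·32.1 + 3·47.9 = 8.0 + 64.2 + 143.7 = 215.9
Weight total: 1 + 2 + 3 = 6
WMA = 215.9 / 6 = 35.98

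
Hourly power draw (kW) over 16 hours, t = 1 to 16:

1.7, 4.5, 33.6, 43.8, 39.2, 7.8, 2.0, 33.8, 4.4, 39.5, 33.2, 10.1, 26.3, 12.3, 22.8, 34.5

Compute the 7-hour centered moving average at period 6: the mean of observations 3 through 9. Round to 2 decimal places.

23.51

Sum of periods 3–9: 33.6 + 43.8 + 39.2 + 7.8 + 2.0 + 33.8 + 4.4 = 164.6
Divide by 7: 164.6 / 7 = 23.51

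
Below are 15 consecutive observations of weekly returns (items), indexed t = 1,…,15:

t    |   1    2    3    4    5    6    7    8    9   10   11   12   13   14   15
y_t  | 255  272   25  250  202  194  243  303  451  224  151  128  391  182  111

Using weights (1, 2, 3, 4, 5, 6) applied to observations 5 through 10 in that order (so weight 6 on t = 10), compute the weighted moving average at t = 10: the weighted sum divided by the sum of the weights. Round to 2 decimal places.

291.90

Weighted sum: 1·202 + 2·194 + 3·243 + 4·303 + 5·451 + 6·224 = 202 + 388 + 729 + 1212 + 2255 + 1344 = 6130
Weight total: 1 + 2 + 3 + 4 + 5 + 6 = 21
WMA = 6130 / 21 = 291.90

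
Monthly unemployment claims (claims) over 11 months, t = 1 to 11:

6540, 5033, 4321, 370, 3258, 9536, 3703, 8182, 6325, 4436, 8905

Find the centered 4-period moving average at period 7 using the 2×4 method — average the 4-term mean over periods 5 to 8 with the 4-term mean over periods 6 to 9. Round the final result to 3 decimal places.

6553.125

Sum over 5–8: 3258 + 9536 + 3703 + 8182 = 24679
Sum over 6–9: 9536 + 3703 + 8182 + 6325 = 27746
CMA at t=7 = (24679 + 27746) / (2·4) = 52425 / 8 = 6553.125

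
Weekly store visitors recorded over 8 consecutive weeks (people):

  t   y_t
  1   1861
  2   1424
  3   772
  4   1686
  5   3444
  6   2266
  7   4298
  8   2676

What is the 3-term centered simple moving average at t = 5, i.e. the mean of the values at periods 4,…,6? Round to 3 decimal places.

Sum of periods 4–6: 1686 + 3444 + 2266 = 7396
Divide by 3: 7396 / 3 = 2465.333

2465.333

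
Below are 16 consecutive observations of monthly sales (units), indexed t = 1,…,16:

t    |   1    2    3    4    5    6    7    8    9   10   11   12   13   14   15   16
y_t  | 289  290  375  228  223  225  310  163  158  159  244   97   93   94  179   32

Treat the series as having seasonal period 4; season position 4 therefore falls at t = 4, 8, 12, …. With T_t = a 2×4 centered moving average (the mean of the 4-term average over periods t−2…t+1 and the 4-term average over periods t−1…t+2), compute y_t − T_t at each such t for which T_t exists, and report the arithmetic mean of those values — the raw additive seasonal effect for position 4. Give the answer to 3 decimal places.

Season position 4 occurs at t = 4, 8, 12 (where T_t is defined).
t=4: T_4 = 270.87500; y_4 − T_4 = 228 − 270.87500 = -42.87500
t=8: T_8 = 205.75000; y_8 − T_8 = 163 − 205.75000 = -42.75000
t=12: T_12 = 140.12500; y_12 − T_12 = 97 − 140.12500 = -43.12500
Mean deviation: (-42.87500 + -42.75000 + -43.12500) / 3 = -42.917

-42.917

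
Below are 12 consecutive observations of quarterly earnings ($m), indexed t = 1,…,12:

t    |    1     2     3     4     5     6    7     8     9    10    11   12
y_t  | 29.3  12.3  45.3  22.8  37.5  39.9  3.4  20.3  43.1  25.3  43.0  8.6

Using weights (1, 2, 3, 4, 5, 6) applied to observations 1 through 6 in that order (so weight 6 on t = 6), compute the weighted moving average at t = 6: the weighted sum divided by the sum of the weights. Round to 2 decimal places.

33.71

Weighted sum: 1·29.3 + 2·12.3 + 3·45.3 + 4·22.8 + 5·37.5 + 6·39.9 = 29.3 + 24.6 + 135.9 + 91.2 + 187.5 + 239.4 = 707.9
Weight total: 1 + 2 + 3 + 4 + 5 + 6 = 21
WMA = 707.9 / 21 = 33.71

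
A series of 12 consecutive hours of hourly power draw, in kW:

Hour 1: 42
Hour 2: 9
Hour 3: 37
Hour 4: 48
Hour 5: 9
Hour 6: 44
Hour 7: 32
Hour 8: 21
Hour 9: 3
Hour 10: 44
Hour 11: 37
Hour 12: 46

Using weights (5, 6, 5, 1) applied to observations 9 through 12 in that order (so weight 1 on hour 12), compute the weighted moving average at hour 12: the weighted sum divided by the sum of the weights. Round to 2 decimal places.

Weighted sum: 5·3 + 6·44 + 5·37 + 1·46 = 15 + 264 + 185 + 46 = 510
Weight total: 5 + 6 + 5 + 1 = 17
WMA = 510 / 17 = 30.00

30.00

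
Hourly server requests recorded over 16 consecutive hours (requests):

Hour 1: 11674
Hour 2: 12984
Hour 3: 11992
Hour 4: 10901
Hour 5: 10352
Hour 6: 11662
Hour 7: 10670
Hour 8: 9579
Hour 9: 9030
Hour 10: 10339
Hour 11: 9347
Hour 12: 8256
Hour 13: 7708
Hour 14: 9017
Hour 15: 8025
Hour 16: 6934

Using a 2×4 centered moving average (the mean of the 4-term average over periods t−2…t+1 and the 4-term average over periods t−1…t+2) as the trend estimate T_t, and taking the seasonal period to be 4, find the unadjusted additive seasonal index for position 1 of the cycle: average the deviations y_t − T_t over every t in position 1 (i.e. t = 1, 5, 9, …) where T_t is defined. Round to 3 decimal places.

-709.125

Season position 1 occurs at t = 5, 9, 13 (where T_t is defined).
t=5: T_5 = 11061.50000; y_5 − T_5 = 10352 − 11061.50000 = -709.50000
t=9: T_9 = 9739.12500; y_9 − T_9 = 9030 − 9739.12500 = -709.12500
t=13: T_13 = 8416.75000; y_13 − T_13 = 7708 − 8416.75000 = -708.75000
Mean deviation: (-709.50000 + -709.12500 + -708.75000) / 3 = -709.125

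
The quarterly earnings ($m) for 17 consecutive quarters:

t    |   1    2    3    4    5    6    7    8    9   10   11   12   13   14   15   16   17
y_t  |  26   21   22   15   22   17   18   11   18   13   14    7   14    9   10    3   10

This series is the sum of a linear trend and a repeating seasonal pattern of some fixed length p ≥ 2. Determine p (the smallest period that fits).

First differences y_{t+1} − y_t: -5, 1, -7, 7, -5, 1, -7, 7, -5, 1, …
The difference pattern repeats every 4 terms and not for any smaller step, so p = 4.

4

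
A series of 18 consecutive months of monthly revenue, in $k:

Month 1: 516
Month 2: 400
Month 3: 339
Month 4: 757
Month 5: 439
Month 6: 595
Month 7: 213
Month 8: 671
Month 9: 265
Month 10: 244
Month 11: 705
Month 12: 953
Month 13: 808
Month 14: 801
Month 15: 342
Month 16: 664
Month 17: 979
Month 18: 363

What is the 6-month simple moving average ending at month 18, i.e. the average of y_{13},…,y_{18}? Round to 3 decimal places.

659.500

Sum of periods 13–18: 808 + 801 + 342 + 664 + 979 + 363 = 3957
Divide by 6: 3957 / 6 = 659.500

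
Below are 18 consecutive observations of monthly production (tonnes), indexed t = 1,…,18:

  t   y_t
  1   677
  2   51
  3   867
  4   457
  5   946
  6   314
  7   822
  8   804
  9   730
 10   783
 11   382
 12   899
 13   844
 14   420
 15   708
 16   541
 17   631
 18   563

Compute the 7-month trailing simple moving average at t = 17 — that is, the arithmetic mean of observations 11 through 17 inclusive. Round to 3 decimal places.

Sum of periods 11–17: 382 + 899 + 844 + 420 + 708 + 541 + 631 = 4425
Divide by 7: 4425 / 7 = 632.143

632.143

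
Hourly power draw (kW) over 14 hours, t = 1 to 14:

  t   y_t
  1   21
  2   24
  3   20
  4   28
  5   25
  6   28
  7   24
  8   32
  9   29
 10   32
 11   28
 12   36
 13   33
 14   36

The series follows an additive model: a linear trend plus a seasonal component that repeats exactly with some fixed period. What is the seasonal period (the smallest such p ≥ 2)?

First differences y_{t+1} − y_t: 3, -4, 8, -3, 3, -4, 8, -3, 3, -4, …
The difference pattern repeats every 4 terms and not for any smaller step, so p = 4.

4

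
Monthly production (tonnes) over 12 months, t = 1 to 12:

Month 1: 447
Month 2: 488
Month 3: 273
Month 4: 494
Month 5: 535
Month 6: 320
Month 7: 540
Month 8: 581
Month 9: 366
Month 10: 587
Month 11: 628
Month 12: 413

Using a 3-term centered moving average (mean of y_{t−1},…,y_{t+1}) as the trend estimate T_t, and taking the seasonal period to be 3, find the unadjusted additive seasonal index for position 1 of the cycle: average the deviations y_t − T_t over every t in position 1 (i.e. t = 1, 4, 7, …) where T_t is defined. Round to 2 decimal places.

59.89

Season position 1 occurs at t = 4, 7, 10 (where T_t is defined).
t=4: T_4 = 434.0000; y_4 − T_4 = 494 − 434.0000 = 60.0000
t=7: T_7 = 480.3333; y_7 − T_7 = 540 − 480.3333 = 59.6667
t=10: T_10 = 527.0000; y_10 − T_10 = 587 − 527.0000 = 60.0000
Mean deviation: (60.0000 + 59.6667 + 60.0000) / 3 = 59.89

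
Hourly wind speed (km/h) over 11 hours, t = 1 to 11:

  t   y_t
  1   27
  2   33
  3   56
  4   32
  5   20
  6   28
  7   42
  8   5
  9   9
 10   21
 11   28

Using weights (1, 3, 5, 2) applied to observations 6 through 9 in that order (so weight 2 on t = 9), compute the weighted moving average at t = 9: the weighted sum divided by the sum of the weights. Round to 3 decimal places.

Weighted sum: 1·28 + 3·42 + 5·5 + 2·9 = 28 + 126 + 25 + 18 = 197
Weight total: 1 + 3 + 5 + 2 = 11
WMA = 197 / 11 = 17.909

17.909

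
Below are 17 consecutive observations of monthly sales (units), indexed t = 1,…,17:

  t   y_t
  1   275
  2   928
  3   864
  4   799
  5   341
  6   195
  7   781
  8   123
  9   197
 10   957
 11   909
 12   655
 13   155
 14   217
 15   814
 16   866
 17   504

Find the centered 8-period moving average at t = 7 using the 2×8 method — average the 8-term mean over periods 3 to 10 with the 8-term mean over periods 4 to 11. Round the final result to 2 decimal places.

534.94

Sum over 3–10: 864 + 799 + 341 + 195 + 781 + 123 + 197 + 957 = 4257
Sum over 4–11: 799 + 341 + 195 + 781 + 123 + 197 + 957 + 909 = 4302
CMA at t=7 = (4257 + 4302) / (2·8) = 8559 / 16 = 534.94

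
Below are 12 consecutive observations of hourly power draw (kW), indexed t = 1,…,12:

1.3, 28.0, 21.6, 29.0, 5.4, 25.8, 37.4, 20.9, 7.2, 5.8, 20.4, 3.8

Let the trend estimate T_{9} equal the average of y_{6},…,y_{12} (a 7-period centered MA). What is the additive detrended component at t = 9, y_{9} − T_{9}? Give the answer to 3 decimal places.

Trend T_9 = (25.8 + 37.4 + 20.9 + 7.2 + 5.8 + 20.4 + 3.8) / 7 = 121.3/7 = 17.32857
Detrended value: 7.2 − 17.32857 = -10.129

-10.129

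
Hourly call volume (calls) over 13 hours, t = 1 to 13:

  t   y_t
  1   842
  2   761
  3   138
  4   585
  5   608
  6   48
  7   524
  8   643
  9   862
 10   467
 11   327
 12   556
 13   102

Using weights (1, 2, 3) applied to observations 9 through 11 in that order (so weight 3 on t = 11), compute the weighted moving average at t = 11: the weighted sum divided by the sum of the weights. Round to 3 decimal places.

462.833

Weighted sum: 1·862 + 2·467 + 3·327 = 862 + 934 + 981 = 2777
Weight total: 1 + 2 + 3 = 6
WMA = 2777 / 6 = 462.833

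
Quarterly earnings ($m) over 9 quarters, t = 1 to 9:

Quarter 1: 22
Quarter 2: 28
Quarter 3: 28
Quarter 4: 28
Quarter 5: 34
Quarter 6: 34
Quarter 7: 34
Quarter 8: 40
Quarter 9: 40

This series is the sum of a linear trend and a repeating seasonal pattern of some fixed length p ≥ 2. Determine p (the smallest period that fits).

3

First differences y_{t+1} − y_t: 6, 0, 0, 6, 0, 0, 6, 0, …
The difference pattern repeats every 3 terms and not for any smaller step, so p = 3.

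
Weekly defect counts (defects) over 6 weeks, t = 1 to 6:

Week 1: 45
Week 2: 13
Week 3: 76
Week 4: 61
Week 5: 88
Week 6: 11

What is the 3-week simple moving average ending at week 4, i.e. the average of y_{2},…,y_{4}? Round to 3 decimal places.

Sum of periods 2–4: 13 + 76 + 61 = 150
Divide by 3: 150 / 3 = 50.000

50.000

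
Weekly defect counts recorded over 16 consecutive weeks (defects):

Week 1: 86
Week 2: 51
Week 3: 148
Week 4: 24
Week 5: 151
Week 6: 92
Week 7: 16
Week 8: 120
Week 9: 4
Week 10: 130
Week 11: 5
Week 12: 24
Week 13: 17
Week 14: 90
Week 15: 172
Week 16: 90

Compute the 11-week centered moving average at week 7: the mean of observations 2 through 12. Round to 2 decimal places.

Sum of periods 2–12: 51 + 148 + 24 + 151 + 92 + 16 + 120 + 4 + 130 + 5 + 24 = 765
Divide by 11: 765 / 11 = 69.55

69.55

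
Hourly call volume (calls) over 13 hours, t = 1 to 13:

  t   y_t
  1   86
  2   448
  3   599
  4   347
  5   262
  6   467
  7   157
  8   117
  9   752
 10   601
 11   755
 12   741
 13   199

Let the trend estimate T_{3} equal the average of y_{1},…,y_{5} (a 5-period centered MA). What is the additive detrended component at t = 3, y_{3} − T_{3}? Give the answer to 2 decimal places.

Trend T_3 = (86 + 448 + 599 + 347 + 262) / 5 = 1742/5 = 348.4000
Detrended value: 599 − 348.4000 = 250.60

250.60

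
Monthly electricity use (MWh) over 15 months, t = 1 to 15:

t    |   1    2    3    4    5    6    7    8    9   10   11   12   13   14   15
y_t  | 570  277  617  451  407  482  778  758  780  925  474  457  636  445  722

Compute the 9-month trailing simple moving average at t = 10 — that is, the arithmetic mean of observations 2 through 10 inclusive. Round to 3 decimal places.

Sum of periods 2–10: 277 + 617 + 451 + 407 + 482 + 778 + 758 + 780 + 925 = 5475
Divide by 9: 5475 / 9 = 608.333

608.333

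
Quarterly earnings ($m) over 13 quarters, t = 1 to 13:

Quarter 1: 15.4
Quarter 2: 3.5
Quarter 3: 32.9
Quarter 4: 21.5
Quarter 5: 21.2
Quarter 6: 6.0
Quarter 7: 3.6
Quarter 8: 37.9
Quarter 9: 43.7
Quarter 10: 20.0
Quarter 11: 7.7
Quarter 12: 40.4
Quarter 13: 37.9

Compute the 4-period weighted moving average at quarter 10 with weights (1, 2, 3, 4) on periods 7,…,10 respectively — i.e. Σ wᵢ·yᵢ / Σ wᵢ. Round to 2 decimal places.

Weighted sum: 1·3.6 + 2·37.9 + 3·43.7 + 4·20.0 = 3.6 + 75.8 + 131.1 + 80.0 = 290.5
Weight total: 1 + 2 + 3 + 4 = 10
WMA = 290.5 / 10 = 29.05

29.05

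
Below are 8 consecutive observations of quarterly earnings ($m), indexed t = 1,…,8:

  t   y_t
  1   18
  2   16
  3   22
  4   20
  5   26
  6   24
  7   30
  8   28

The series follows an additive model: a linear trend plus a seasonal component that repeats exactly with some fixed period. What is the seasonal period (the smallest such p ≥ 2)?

First differences y_{t+1} − y_t: -2, 6, -2, 6, -2, 6, …
The difference pattern repeats every 2 terms and not for any smaller step, so p = 2.

2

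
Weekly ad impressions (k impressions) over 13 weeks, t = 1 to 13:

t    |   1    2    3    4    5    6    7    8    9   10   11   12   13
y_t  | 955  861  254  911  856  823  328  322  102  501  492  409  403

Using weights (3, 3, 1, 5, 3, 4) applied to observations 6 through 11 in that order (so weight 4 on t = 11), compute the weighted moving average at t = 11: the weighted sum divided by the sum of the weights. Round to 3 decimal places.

408.211

Weighted sum: 3·823 + 3·328 + 1·322 + 5·102 + 3·501 + 4·492 = 2469 + 984 + 322 + 510 + 1503 + 1968 = 7756
Weight total: 3 + 3 + 1 + 5 + 3 + 4 = 19
WMA = 7756 / 19 = 408.211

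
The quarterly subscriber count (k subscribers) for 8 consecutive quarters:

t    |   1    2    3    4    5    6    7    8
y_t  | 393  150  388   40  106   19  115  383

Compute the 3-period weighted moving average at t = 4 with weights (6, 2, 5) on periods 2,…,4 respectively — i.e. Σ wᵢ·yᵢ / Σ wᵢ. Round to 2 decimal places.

144.31

Weighted sum: 6·150 + 2·388 + 5·40 = 900 + 776 + 200 = 1876
Weight total: 6 + 2 + 5 = 13
WMA = 1876 / 13 = 144.31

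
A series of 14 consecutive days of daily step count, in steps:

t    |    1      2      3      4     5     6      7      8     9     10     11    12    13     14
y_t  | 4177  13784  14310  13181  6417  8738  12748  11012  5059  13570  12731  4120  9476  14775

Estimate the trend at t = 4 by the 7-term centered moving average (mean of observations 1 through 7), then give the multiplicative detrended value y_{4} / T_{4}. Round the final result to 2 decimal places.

Trend T_4 = (4177 + 13784 + 14310 + 13181 + 6417 + 8738 + 12748) / 7 = 73355/7 = 10479.2857
Ratio to trend: 13181 / 10479.2857 = 1.26

1.26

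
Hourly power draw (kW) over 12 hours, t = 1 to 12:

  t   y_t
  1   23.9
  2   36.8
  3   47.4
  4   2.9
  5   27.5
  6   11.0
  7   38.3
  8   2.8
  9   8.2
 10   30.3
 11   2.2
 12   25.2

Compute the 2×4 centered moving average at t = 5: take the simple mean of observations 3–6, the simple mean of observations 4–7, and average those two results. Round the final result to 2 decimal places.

21.06

Sum over 3–6: 47.4 + 2.9 + 27.5 + 11.0 = 88.8
Sum over 4–7: 2.9 + 27.5 + 11.0 + 38.3 = 79.7
CMA at t=5 = (88.8 + 79.7) / (2·4) = 168.5 / 8 = 21.06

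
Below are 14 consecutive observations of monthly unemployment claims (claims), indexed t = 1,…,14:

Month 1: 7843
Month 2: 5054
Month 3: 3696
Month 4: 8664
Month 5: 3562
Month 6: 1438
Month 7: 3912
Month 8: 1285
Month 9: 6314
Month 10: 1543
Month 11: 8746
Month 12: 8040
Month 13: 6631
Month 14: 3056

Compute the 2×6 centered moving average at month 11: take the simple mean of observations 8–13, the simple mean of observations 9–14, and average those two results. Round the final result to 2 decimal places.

5574.08

Sum over 8–13: 1285 + 6314 + 1543 + 8746 + 8040 + 6631 = 32559
Sum over 9–14: 6314 + 1543 + 8746 + 8040 + 6631 + 3056 = 34330
CMA at t=11 = (32559 + 34330) / (2·6) = 66889 / 12 = 5574.08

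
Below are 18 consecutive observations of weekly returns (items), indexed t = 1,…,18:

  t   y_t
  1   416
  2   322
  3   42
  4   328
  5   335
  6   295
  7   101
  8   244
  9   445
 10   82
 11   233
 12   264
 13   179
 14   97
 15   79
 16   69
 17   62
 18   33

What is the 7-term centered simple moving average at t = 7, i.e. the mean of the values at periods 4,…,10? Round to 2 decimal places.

261.43

Sum of periods 4–10: 328 + 335 + 295 + 101 + 244 + 445 + 82 = 1830
Divide by 7: 1830 / 7 = 261.43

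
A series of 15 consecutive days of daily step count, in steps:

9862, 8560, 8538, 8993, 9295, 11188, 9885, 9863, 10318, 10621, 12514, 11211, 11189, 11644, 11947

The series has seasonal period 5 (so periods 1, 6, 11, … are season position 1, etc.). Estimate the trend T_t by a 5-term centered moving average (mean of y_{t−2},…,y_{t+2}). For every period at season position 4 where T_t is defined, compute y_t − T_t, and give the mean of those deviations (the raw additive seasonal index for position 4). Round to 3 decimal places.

Season position 4 occurs at t = 4, 9 (where T_t is defined).
t=4: T_4 = 9314.80000; y_4 − T_4 = 8993 − 9314.80000 = -321.80000
t=9: T_9 = 10640.20000; y_9 − T_9 = 10318 − 10640.20000 = -322.20000
Mean deviation: (-321.80000 + -322.20000) / 2 = -322.000

-322.000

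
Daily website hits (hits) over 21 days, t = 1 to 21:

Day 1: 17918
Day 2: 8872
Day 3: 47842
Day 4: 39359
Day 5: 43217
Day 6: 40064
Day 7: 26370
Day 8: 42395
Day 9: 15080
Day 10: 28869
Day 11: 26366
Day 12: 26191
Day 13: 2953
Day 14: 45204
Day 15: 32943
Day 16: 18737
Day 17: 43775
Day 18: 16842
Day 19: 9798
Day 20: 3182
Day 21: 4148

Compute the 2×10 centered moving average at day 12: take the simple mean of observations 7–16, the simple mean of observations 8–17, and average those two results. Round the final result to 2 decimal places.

27381.05

Sum over 7–16: 26370 + 42395 + 15080 + 28869 + 26366 + 26191 + 2953 + 45204 + 32943 + 18737 = 265108
Sum over 8–17: 42395 + 15080 + 28869 + 26366 + 26191 + 2953 + 45204 + 32943 + 18737 + 43775 = 282513
CMA at t=12 = (265108 + 282513) / (2·10) = 547621 / 20 = 27381.05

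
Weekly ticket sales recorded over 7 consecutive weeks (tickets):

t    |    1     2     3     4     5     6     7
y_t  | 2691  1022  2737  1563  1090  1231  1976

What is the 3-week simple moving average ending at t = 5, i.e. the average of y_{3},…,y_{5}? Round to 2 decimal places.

1796.67

Sum of periods 3–5: 2737 + 1563 + 1090 = 5390
Divide by 3: 5390 / 3 = 1796.67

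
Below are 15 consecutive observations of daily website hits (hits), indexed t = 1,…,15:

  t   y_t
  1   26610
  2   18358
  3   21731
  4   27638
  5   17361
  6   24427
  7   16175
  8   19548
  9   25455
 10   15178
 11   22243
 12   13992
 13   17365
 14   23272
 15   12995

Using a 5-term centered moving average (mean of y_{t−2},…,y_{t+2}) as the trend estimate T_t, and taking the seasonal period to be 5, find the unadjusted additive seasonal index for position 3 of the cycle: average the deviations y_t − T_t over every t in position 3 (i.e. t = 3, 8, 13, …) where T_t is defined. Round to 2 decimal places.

Season position 3 occurs at t = 3, 8, 13 (where T_t is defined).
t=3: T_3 = 22339.6000; y_3 − T_3 = 21731 − 22339.6000 = -608.6000
t=8: T_8 = 20156.6000; y_8 − T_8 = 19548 − 20156.6000 = -608.6000
t=13: T_13 = 17973.4000; y_13 − T_13 = 17365 − 17973.4000 = -608.4000
Mean deviation: (-608.6000 + -608.6000 + -608.4000) / 3 = -608.53

-608.53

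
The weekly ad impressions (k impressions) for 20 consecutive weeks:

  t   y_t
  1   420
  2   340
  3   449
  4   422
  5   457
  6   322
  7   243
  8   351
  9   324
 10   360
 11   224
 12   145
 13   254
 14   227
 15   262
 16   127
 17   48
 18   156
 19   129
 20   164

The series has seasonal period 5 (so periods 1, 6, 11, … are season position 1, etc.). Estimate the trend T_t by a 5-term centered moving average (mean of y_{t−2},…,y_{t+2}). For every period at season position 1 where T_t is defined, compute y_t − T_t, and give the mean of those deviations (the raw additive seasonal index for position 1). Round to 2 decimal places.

Season position 1 occurs at t = 6, 11, 16 (where T_t is defined).
t=6: T_6 = 359.0000; y_6 − T_6 = 322 − 359.0000 = -37.0000
t=11: T_11 = 261.4000; y_11 − T_11 = 224 − 261.4000 = -37.4000
t=16: T_16 = 164.0000; y_16 − T_16 = 127 − 164.0000 = -37.0000
Mean deviation: (-37.0000 + -37.4000 + -37.0000) / 3 = -37.13

-37.13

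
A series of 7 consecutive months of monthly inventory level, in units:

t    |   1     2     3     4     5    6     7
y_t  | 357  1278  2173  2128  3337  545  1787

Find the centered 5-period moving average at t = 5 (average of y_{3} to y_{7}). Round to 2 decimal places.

1994.00

Sum of periods 3–7: 2173 + 2128 + 3337 + 545 + 1787 = 9970
Divide by 5: 9970 / 5 = 1994.00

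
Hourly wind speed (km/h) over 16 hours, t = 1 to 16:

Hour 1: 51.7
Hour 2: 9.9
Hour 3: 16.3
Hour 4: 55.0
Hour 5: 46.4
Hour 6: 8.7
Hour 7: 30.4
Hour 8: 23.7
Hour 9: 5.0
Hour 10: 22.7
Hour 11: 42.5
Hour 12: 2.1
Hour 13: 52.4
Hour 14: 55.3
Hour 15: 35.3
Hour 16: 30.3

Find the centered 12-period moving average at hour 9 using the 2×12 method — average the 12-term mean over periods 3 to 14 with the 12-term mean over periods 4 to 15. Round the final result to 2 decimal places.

30.83

Sum over 3–14: 16.3 + 55.0 + 46.4 + 8.7 + 30.4 + 23.7 + 5.0 + 22.7 + 42.5 + 2.1 + 52.4 + 55.3 = 360.5
Sum over 4–15: 55.0 + 46.4 + 8.7 + 30.4 + 23.7 + 5.0 + 22.7 + 42.5 + 2.1 + 52.4 + 55.3 + 35.3 = 379.5
CMA at t=9 = (360.5 + 379.5) / (2·12) = 740.0 / 24 = 30.83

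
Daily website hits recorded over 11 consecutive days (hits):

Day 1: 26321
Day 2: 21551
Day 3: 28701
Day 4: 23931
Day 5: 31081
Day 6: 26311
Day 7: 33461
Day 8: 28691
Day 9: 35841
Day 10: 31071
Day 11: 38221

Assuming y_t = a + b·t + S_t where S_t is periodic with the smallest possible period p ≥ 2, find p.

First differences y_{t+1} − y_t: -4770, 7150, -4770, 7150, -4770, 7150, …
The difference pattern repeats every 2 terms and not for any smaller step, so p = 2.

2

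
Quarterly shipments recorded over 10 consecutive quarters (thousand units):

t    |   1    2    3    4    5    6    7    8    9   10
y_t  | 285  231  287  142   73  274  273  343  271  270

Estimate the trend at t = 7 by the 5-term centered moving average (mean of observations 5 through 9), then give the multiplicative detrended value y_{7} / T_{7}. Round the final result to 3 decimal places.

Trend T_7 = (73 + 274 + 273 + 343 + 271) / 5 = 1234/5 = 246.80000
Ratio to trend: 273 / 246.80000 = 1.106

1.106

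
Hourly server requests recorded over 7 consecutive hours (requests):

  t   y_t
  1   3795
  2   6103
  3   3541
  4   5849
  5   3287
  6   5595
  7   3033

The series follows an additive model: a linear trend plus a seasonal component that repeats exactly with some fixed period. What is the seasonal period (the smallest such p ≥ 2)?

2

First differences y_{t+1} − y_t: 2308, -2562, 2308, -2562, 2308, -2562, …
The difference pattern repeats every 2 terms and not for any smaller step, so p = 2.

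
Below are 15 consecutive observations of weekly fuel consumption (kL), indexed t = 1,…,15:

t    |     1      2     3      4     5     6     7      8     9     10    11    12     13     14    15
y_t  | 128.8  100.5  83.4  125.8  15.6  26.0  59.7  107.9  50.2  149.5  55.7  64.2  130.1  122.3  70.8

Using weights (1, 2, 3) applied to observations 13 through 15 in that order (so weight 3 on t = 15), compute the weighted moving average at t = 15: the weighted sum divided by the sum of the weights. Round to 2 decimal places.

Weighted sum: 1·130.1 + 2·122.3 + 3·70.8 = 130.1 + 244.6 + 212.4 = 587.1
Weight total: 1 + 2 + 3 = 6
WMA = 587.1 / 6 = 97.85

97.85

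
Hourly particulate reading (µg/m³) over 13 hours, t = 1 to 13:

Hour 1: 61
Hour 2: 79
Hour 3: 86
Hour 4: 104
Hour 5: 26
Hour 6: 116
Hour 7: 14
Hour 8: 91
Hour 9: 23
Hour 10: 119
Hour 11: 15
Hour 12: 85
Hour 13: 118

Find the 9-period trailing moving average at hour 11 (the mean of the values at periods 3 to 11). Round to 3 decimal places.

66.000

Sum of periods 3–11: 86 + 104 + 26 + 116 + 14 + 91 + 23 + 119 + 15 = 594
Divide by 9: 594 / 9 = 66.000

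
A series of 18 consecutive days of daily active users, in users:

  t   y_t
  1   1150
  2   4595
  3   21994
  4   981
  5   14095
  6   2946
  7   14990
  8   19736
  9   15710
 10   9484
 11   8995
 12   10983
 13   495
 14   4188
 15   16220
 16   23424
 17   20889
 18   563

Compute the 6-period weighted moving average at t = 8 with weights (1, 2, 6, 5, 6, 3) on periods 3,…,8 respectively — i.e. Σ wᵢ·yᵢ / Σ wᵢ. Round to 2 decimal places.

11843.65

Weighted sum: 1·21994 + 2·981 + 6·14095 + 5·2946 + 6·14990 + 3·19736 = 21994 + 1962 + 84570 + 14730 + 89940 + 59208 = 272404
Weight total: 1 + 2 + 6 + 5 + 6 + 3 = 23
WMA = 272404 / 23 = 11843.65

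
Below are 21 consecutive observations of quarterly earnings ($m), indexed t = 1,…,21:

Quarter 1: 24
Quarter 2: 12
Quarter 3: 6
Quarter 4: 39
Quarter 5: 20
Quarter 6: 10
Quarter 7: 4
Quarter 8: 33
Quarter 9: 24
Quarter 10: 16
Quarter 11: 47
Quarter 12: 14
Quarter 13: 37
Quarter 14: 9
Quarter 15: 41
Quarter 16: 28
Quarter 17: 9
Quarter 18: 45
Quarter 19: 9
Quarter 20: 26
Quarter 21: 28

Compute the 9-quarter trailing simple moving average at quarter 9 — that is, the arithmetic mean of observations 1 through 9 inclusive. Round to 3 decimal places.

Sum of periods 1–9: 24 + 12 + 6 + 39 + 20 + 10 + 4 + 33 + 24 = 172
Divide by 9: 172 / 9 = 19.111

19.111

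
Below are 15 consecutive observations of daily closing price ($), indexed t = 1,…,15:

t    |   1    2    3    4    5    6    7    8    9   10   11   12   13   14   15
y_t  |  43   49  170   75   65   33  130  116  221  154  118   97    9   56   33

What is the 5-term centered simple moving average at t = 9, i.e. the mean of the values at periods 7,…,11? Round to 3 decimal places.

Sum of periods 7–11: 130 + 116 + 221 + 154 + 118 = 739
Divide by 5: 739 / 5 = 147.800

147.800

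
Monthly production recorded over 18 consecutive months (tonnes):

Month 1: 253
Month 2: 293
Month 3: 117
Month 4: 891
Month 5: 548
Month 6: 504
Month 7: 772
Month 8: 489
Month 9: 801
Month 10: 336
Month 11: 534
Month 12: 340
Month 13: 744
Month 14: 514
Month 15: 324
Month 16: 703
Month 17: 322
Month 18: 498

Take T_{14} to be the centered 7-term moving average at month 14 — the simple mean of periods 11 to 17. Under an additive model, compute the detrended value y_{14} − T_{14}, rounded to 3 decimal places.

16.714

Trend T_14 = (534 + 340 + 744 + 514 + 324 + 703 + 322) / 7 = 3481/7 = 497.28571
Detrended value: 514 − 497.28571 = 16.714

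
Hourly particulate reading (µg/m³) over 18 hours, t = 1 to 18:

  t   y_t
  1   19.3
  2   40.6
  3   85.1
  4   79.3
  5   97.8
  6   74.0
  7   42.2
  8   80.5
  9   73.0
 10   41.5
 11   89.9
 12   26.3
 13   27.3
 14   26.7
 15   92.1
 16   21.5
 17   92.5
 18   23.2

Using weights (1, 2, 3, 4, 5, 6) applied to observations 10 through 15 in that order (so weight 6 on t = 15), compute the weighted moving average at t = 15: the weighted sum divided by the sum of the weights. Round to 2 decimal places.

Weighted sum: 1·41.5 + 2·89.9 + 3·26.3 + 4·27.3 + 5·26.7 + 6·92.1 = 41.5 + 179.8 + 78.9 + 109.2 + 133.5 + 552.6 = 1095.5
Weight total: 1 + 2 + 3 + 4 + 5 + 6 = 21
WMA = 1095.5 / 21 = 52.17

52.17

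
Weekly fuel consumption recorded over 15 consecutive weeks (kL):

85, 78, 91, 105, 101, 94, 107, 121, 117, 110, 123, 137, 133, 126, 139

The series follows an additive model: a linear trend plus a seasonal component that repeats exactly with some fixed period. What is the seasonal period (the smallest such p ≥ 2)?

4

First differences y_{t+1} − y_t: -7, 13, 14, -4, -7, 13, 14, -4, -7, 13, …
The difference pattern repeats every 4 terms and not for any smaller step, so p = 4.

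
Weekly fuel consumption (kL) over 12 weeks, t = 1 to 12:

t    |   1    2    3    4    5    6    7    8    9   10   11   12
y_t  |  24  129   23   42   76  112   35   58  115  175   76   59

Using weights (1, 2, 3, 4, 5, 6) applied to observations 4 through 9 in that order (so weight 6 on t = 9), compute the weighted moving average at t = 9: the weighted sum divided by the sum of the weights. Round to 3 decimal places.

Weighted sum: 1·42 + 2·76 + 3·112 + 4·35 + 5·58 + 6·115 = 42 + 152 + 336 + 140 + 290 + 690 = 1650
Weight total: 1 + 2 + 3 + 4 + 5 + 6 = 21
WMA = 1650 / 21 = 78.571

78.571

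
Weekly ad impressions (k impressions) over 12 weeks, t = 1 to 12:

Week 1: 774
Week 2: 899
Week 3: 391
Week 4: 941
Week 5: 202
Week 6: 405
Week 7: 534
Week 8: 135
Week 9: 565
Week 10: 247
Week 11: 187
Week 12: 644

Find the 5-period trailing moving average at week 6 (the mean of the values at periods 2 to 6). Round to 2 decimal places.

Sum of periods 2–6: 899 + 391 + 941 + 202 + 405 = 2838
Divide by 5: 2838 / 5 = 567.60

567.60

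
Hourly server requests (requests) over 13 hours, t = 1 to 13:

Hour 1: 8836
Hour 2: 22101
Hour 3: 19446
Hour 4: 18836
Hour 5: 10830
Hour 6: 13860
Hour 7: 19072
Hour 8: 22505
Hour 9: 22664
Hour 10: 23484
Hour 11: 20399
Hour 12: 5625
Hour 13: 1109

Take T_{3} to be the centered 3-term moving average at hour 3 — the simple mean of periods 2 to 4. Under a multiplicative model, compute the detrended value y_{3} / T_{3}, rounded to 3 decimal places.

0.966

Trend T_3 = (22101 + 19446 + 18836) / 3 = 60383/3 = 20127.66667
Ratio to trend: 19446 / 20127.66667 = 0.966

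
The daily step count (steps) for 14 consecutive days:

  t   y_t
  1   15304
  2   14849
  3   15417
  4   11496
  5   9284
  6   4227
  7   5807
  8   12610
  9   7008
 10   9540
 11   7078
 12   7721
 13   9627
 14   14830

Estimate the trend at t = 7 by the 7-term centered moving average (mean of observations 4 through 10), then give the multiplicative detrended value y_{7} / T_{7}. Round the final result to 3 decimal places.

0.678

Trend T_7 = (11496 + 9284 + 4227 + 5807 + 12610 + 7008 + 9540) / 7 = 59972/7 = 8567.42857
Ratio to trend: 5807 / 8567.42857 = 0.678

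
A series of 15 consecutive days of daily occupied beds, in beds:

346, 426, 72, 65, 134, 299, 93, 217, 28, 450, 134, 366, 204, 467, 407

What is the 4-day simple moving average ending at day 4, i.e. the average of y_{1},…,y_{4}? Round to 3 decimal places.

Sum of periods 1–4: 346 + 426 + 72 + 65 = 909
Divide by 4: 909 / 4 = 227.250

227.250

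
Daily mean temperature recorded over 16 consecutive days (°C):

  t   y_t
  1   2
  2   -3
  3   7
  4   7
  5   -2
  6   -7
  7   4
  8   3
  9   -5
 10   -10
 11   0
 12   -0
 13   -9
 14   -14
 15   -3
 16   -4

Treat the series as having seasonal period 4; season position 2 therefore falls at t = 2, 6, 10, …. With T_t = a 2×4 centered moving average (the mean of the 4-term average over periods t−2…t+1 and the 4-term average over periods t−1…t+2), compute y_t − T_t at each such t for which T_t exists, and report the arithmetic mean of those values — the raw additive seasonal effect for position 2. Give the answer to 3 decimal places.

Season position 2 occurs at t = 6, 10, 14 (where T_t is defined).
t=6: T_6 = 0.00000; y_6 − T_6 = -7 − 0.00000 = -7.00000
t=10: T_10 = -3.37500; y_10 − T_10 = -10 − -3.37500 = -6.62500
t=14: T_14 = -7.00000; y_14 − T_14 = -14 − -7.00000 = -7.00000
Mean deviation: (-7.00000 + -6.62500 + -7.00000) / 3 = -6.875

-6.875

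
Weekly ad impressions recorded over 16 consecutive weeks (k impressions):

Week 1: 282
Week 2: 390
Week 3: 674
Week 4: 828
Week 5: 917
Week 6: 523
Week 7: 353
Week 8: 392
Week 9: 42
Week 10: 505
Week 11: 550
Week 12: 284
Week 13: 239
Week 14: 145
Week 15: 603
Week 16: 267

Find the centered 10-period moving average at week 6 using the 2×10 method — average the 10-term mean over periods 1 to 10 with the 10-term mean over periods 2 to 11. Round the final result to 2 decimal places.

504.00

Sum over 1–10: 282 + 390 + 674 + 828 + 917 + 523 + 353 + 392 + 42 + 505 = 4906
Sum over 2–11: 390 + 674 + 828 + 917 + 523 + 353 + 392 + 42 + 505 + 550 = 5174
CMA at t=6 = (4906 + 5174) / (2·10) = 10080 / 20 = 504.00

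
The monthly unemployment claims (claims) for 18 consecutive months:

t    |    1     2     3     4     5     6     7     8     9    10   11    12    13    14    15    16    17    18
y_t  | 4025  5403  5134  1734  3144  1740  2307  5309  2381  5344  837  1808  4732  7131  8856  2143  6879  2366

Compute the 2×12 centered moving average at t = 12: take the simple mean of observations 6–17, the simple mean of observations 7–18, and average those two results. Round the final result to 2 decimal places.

Sum over 6–17: 1740 + 2307 + 5309 + 2381 + 5344 + 837 + 1808 + 4732 + 7131 + 8856 + 2143 + 6879 = 49467
Sum over 7–18: 2307 + 5309 + 2381 + 5344 + 837 + 1808 + 4732 + 7131 + 8856 + 2143 + 6879 + 2366 = 50093
CMA at t=12 = (49467 + 50093) / (2·12) = 99560 / 24 = 4148.33

4148.33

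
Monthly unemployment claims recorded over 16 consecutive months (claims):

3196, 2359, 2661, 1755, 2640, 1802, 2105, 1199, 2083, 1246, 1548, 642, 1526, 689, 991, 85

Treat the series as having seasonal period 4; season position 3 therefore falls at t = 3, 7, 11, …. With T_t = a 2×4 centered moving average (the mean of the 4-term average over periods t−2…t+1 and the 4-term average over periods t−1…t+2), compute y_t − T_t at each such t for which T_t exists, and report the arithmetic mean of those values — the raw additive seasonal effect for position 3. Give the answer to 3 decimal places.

237.917

Season position 3 occurs at t = 3, 7, 11 (where T_t is defined).
t=3: T_3 = 2423.25000; y_3 − T_3 = 2661 − 2423.25000 = 237.75000
t=7: T_7 = 1866.87500; y_7 − T_7 = 2105 − 1866.87500 = 238.12500
t=11: T_11 = 1310.12500; y_11 − T_11 = 1548 − 1310.12500 = 237.87500
Mean deviation: (237.75000 + 238.12500 + 237.87500) / 3 = 237.917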